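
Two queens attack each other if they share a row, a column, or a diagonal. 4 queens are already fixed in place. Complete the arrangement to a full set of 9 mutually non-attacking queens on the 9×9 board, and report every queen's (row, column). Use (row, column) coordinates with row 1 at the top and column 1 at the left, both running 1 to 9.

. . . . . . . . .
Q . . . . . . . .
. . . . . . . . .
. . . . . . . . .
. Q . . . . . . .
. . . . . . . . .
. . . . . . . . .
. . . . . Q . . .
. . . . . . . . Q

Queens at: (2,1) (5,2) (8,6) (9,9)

(1,4) (2,1) (3,5) (4,8) (5,2) (6,7) (7,3) (8,6) (9,9)

Row 1: attacked by (2,1)→{1,2}; (5,2)→{2,6}; (8,6)→{6}; (9,9)→{1,9}. Safe: 3, 4, 5, 7, 8. Place at column 4.
Row 3: attacked by (1,4)→{2,4,6}; (2,1)→{1,2}; (5,2)→{2,4}; (8,6)→{1,6}; (9,9)→{3,9}. Safe: 5, 7, 8. Place at column 5.
Row 4: attacked by (1,4)→{1,4,7}; (2,1)→{1,3}; (3,5)→{4,5,6}; (5,2)→{1,2,3}; (8,6)→{2,6}; (9,9)→{4,9}. Safe: 8. Place at column 8.
Row 6: attacked by (1,4)→{4,9}; (2,1)→{1,5}; (3,5)→{2,5,8}; (4,8)→{6,8}; (5,2)→{1,2,3}; (8,6)→{4,6,8}; (9,9)→{6,9}. Safe: 7. Place at column 7.
Row 7: attacked by (1,4)→{4}; (2,1)→{1,6}; (3,5)→{1,5,9}; (4,8)→{5,8}; (5,2)→{2,4}; (6,7)→{6,7,8}; (8,6)→{5,6,7}; (9,9)→{7,9}. Safe: 3. Place at column 3.
Columns [4, 1, 5, 8, 2, 7, 3, 6, 9], r−c [-3, 1, -2, -4, 3, -1, 4, 2, 0], r+c [5, 3, 8, 12, 7, 13, 10, 14, 18] are all distinct, so no two queens attack.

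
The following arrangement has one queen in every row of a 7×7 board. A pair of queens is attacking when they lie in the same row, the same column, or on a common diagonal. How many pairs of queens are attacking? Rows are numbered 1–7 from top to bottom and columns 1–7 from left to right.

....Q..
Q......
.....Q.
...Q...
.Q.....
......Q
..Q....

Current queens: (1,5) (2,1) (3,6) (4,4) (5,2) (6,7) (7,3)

0

All columns are distinct and no two queens satisfy |Δrow| = |Δcol|, so no pair attacks.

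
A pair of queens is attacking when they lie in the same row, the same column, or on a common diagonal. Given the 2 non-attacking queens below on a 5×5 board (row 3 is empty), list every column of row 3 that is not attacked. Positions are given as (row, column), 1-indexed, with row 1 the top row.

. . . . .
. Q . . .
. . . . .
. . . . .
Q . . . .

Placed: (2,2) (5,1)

(2,2) attacks row 3 at column 2 and diagonals 1, 3.
(5,1) attacks row 3 at column 1 and diagonals 3.
Attacked columns: {1, 2, 3}. Safe: {4, 5}.

columns 4, 5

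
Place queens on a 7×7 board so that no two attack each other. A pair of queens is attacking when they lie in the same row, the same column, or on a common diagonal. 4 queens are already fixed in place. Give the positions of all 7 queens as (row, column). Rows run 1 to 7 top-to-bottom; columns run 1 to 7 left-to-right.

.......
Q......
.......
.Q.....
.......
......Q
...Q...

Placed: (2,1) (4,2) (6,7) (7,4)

Row 1: attacked by (2,1)→{1,2}; (4,2)→{2,5}; (6,7)→{2,7}; (7,4)→{4}. Safe: 3, 6. Place at column 3.
Row 3: attacked by (1,3)→{1,3,5}; (2,1)→{1,2}; (4,2)→{1,2,3}; (6,7)→{4,7}; (7,4)→{4}. Safe: 6. Place at column 6.
Row 5: attacked by (1,3)→{3,7}; (2,1)→{1,4}; (3,6)→{4,6}; (4,2)→{1,2,3}; (6,7)→{6,7}; (7,4)→{2,4,6}. Safe: 5. Place at column 5.
Columns [3, 1, 6, 2, 5, 7, 4], r−c [-2, 1, -3, 2, 0, -1, 3], r+c [4, 3, 9, 6, 10, 13, 11] are all distinct, so no two queens attack.

(1,3) (2,1) (3,6) (4,2) (5,5) (6,7) (7,4)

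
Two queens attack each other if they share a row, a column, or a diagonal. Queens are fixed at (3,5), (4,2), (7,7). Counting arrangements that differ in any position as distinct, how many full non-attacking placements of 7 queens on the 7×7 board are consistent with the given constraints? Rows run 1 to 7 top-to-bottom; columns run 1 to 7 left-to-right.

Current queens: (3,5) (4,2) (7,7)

1

Branch on row 1: col 4 → 1; col 6 → 0.
Sum: 1 + 0 = 1.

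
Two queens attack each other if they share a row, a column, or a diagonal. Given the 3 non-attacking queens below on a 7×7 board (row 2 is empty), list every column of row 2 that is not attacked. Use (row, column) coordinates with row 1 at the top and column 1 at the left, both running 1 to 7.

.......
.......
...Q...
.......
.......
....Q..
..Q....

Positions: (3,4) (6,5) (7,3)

columns 2, 6, 7

(3,4) attacks row 2 at column 4 and diagonals 3, 5.
(6,5) attacks row 2 at column 5 and diagonals 1.
(7,3) attacks row 2 at column 3.
Attacked columns: {1, 3, 4, 5}. Safe: {2, 6, 7}.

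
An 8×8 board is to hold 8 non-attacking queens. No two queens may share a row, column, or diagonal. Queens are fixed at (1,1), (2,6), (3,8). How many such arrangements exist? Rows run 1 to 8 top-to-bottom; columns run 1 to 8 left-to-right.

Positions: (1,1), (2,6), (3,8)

Branch on row 4: col 2 → 0; col 3 → 1; col 5 → 0.
Sum: 0 + 1 + 0 = 1.

1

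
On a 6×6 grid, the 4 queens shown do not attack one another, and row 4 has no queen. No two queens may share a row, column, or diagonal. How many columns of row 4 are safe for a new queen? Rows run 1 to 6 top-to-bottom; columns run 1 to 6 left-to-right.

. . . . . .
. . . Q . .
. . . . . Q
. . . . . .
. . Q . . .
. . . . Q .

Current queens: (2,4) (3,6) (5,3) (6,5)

1

(2,4) attacks row 4 at column 4 and diagonals 2, 6.
(3,6) attacks row 4 at column 6 and diagonals 5.
(5,3) attacks row 4 at column 3 and diagonals 2, 4.
(6,5) attacks row 4 at column 5 and diagonals 3.
Attacked columns: {2, 3, 4, 5, 6}. Safe: {1}.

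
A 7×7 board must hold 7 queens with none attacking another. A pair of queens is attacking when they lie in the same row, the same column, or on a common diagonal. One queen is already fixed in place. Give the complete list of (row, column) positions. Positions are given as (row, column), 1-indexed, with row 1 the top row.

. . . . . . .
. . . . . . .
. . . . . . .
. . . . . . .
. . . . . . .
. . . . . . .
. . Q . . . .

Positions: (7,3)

(1,1) (2,6) (3,4) (4,2) (5,7) (6,5) (7,3)

Row 1: attacked by (7,3)→{3}. Safe: 1, 2, 4, 5, 6, 7. Place at column 1.
Row 2: attacked by (1,1)→{1,2}; (7,3)→{3}. Safe: 4, 5, 6, 7. Place at column 6.
Row 3: attacked by (1,1)→{1,3}; (2,6)→{5,6,7}; (7,3)→{3,7}. Safe: 2, 4. Place at column 4.
Row 4: attacked by (1,1)→{1,4}; (2,6)→{4,6}; (3,4)→{3,4,5}; (7,3)→{3,6}. Safe: 2, 7. Place at column 2.
Row 5: attacked by (1,1)→{1,5}; (2,6)→{3,6}; (3,4)→{2,4,6}; (4,2)→{1,2,3}; (7,3)→{1,3,5}. Safe: 7. Place at column 7.
Row 6: attacked by (1,1)→{1,6}; (2,6)→{2,6}; (3,4)→{1,4,7}; (4,2)→{2,4}; (5,7)→{6,7}; (7,3)→{2,3,4}. Safe: 5. Place at column 5.
Columns [1, 6, 4, 2, 7, 5, 3], r−c [0, -4, -1, 2, -2, 1, 4], r+c [2, 8, 7, 6, 12, 11, 10] are all distinct, so no two queens attack.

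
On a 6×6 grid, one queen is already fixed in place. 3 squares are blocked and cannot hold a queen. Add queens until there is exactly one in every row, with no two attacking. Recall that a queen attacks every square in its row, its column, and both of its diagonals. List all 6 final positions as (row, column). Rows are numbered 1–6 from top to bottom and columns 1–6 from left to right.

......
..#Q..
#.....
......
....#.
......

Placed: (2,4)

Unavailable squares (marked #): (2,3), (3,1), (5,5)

Row 1: attacked by (2,4)→{3,4,5}. Safe: 1, 2, 6. Place at column 2.
Row 3: attacked by (1,2)→{2,4}; (2,4)→{3,4,5}. Blocked: 1. Safe: 6. Place at column 6.
Row 4: attacked by (1,2)→{2,5}; (2,4)→{2,4,6}; (3,6)→{5,6}. Safe: 1, 3. Place at column 1.
Row 5: attacked by (1,2)→{2,6}; (2,4)→{1,4}; (3,6)→{4,6}; (4,1)→{1,2}. Blocked: 5. Safe: 3. Place at column 3.
Row 6: attacked by (1,2)→{2}; (2,4)→{4}; (3,6)→{3,6}; (4,1)→{1,3}; (5,3)→{2,3,4}. Safe: 5. Place at column 5.
Columns [2, 4, 6, 1, 3, 5], r−c [-1, -2, -3, 3, 2, 1], r+c [3, 6, 9, 5, 8, 11] are all distinct, so no two queens attack.

(1,2) (2,4) (3,6) (4,1) (5,3) (6,5)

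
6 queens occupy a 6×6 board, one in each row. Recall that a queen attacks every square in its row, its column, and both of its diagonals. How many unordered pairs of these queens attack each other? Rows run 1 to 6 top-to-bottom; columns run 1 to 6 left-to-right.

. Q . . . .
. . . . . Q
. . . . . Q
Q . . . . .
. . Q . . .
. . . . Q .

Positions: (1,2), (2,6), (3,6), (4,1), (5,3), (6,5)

Same column: (2,6)–(3,6) (column 6).
Same diagonal: (2,6)–(5,3) (|2−5| = |6−3| = 3).
Total attacking pairs: 2.

2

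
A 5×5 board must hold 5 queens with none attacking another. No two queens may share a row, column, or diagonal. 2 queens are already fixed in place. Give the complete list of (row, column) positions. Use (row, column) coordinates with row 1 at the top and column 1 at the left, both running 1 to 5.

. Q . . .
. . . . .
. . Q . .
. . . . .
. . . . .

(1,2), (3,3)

Row 2: attacked by (1,2)→{1,2,3}; (3,3)→{2,3,4}. Safe: 5. Place at column 5.
Row 4: attacked by (1,2)→{2,5}; (2,5)→{3,5}; (3,3)→{2,3,4}. Safe: 1. Place at column 1.
Row 5: attacked by (1,2)→{2}; (2,5)→{2,5}; (3,3)→{1,3,5}; (4,1)→{1,2}. Safe: 4. Place at column 4.
Columns [2, 5, 3, 1, 4], r−c [-1, -3, 0, 3, 1], r+c [3, 7, 6, 5, 9] are all distinct, so no two queens attack.

(1,2) (2,5) (3,3) (4,1) (5,4)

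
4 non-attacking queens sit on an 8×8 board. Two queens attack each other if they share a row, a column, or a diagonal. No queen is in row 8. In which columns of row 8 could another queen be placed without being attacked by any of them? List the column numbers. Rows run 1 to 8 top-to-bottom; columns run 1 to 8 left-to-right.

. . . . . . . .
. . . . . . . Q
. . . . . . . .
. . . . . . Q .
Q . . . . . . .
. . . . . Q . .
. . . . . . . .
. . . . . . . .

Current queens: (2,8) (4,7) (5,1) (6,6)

(2,8) attacks row 8 at column 8 and diagonals 2.
(4,7) attacks row 8 at column 7 and diagonals 3.
(5,1) attacks row 8 at column 1 and diagonals 4.
(6,6) attacks row 8 at column 6 and diagonals 4, 8.
Attacked columns: {1, 2, 3, 4, 6, 7, 8}. Safe: {5}.

columns 5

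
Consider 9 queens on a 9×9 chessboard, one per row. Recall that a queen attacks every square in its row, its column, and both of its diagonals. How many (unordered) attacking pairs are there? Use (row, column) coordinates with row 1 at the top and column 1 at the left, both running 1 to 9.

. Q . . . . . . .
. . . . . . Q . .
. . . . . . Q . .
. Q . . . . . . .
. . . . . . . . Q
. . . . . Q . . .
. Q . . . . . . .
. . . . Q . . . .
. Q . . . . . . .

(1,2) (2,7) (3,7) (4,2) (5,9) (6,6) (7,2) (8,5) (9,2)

9

Same column: (1,2)–(4,2) (column 2); (1,2)–(7,2) (column 2); (1,2)–(9,2) (column 2); (2,7)–(3,7) (column 7); (4,2)–(7,2) (column 2); (4,2)–(9,2) (column 2); (7,2)–(9,2) (column 2).
Same diagonal: (2,7)–(7,2) (|2−7| = |7−2| = 5); (3,7)–(5,9) (|3−5| = |7−9| = 2).
Total attacking pairs: 9.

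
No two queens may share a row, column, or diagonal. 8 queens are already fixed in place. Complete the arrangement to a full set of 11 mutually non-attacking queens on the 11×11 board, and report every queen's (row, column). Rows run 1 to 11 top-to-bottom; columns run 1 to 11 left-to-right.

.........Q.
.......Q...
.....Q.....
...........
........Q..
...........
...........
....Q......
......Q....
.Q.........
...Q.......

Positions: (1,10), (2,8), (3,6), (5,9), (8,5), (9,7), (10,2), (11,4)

(1,10) (2,8) (3,6) (4,3) (5,9) (6,11) (7,1) (8,5) (9,7) (10,2) (11,4)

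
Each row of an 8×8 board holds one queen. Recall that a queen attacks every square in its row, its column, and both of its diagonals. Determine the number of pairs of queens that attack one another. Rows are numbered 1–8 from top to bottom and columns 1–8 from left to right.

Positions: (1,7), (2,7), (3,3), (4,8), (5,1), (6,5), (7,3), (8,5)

Same column: (1,7)–(2,7) (column 7); (3,3)–(7,3) (column 3); (6,5)–(8,5) (column 5).
Same diagonal: (3,3)–(5,1) (|3−5| = |3−1| = 2); (5,1)–(7,3) (|5−7| = |1−3| = 2).
Total attacking pairs: 5.

5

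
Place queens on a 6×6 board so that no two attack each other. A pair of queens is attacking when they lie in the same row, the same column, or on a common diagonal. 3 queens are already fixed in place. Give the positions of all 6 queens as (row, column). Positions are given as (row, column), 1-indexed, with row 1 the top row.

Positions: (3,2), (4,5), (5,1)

(1,3) (2,6) (3,2) (4,5) (5,1) (6,4)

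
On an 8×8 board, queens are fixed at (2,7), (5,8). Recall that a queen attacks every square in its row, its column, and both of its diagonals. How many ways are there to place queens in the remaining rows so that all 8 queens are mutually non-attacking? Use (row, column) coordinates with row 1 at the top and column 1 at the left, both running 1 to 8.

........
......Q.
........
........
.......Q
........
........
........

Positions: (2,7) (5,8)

4

Branch on row 1: col 1 → 1; col 2 → 1; col 3 → 0; col 5 → 2.
Sum: 1 + 1 + 0 + 2 = 4.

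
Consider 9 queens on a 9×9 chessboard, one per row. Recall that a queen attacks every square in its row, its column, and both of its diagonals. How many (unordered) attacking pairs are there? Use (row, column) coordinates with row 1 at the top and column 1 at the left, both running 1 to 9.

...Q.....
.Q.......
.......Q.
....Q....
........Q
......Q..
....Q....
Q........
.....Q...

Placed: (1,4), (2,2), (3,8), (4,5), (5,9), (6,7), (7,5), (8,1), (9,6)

Same column: (4,5)–(7,5) (column 5).
Same diagonal: (4,5)–(6,7) (|4−6| = |5−7| = 2); (4,5)–(8,1) (|4−8| = |5−1| = 4).
Total attacking pairs: 3.

3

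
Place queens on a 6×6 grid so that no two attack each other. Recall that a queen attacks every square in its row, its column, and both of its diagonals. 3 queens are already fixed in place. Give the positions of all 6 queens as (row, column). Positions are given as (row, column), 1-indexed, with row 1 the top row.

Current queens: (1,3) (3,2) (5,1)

(1,3) (2,6) (3,2) (4,5) (5,1) (6,4)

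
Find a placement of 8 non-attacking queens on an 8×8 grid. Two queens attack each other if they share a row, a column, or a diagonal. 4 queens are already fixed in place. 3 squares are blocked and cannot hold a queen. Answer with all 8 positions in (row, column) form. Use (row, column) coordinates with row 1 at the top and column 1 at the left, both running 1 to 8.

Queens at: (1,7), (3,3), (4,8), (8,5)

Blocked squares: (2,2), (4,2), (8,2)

Row 2: attacked by (1,7)→{6,7,8}; (3,3)→{2,3,4}; (4,8)→{6,8}; (8,5)→{5}. Blocked: 2. Safe: 1. Place at column 1.
Row 5: attacked by (1,7)→{3,7}; (2,1)→{1,4}; (3,3)→{1,3,5}; (4,8)→{7,8}; (8,5)→{2,5,8}. Safe: 6. Place at column 6.
Row 6: attacked by (1,7)→{2,7}; (2,1)→{1,5}; (3,3)→{3,6}; (4,8)→{6,8}; (5,6)→{5,6,7}; (8,5)→{3,5,7}. Safe: 4. Place at column 4.
Row 7: attacked by (1,7)→{1,7}; (2,1)→{1,6}; (3,3)→{3,7}; (4,8)→{5,8}; (5,6)→{4,6,8}; (6,4)→{3,4,5}; (8,5)→{4,5,6}. Safe: 2. Place at column 2.
Columns [7, 1, 3, 8, 6, 4, 2, 5], r−c [-6, 1, 0, -4, -1, 2, 5, 3], r+c [8, 3, 6, 12, 11, 10, 9, 13] are all distinct, so no two queens attack.

(1,7) (2,1) (3,3) (4,8) (5,6) (6,4) (7,2) (8,5)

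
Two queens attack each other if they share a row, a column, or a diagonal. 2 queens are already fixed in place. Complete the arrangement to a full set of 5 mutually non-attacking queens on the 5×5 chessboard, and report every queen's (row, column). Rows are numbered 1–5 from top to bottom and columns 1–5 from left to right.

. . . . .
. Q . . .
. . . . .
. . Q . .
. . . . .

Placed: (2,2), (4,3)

(1,4) (2,2) (3,5) (4,3) (5,1)

Row 1: attacked by (2,2)→{1,2,3}; (4,3)→{3}. Safe: 4, 5. Place at column 4.
Row 3: attacked by (1,4)→{2,4}; (2,2)→{1,2,3}; (4,3)→{2,3,4}. Safe: 5. Place at column 5.
Row 5: attacked by (1,4)→{4}; (2,2)→{2,5}; (3,5)→{3,5}; (4,3)→{2,3,4}. Safe: 1. Place at column 1.
Columns [4, 2, 5, 3, 1], r−c [-3, 0, -2, 1, 4], r+c [5, 4, 8, 7, 6] are all distinct, so no two queens attack.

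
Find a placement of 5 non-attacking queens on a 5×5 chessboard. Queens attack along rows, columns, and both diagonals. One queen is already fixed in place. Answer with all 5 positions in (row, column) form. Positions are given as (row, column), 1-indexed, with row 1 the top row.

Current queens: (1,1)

Row 2: attacked by (1,1)→{1,2}. Safe: 3, 4, 5. Place at column 3.
Row 3: attacked by (1,1)→{1,3}; (2,3)→{2,3,4}. Safe: 5. Place at column 5.
Row 4: attacked by (1,1)→{1,4}; (2,3)→{1,3,5}; (3,5)→{4,5}. Safe: 2. Place at column 2.
Row 5: attacked by (1,1)→{1,5}; (2,3)→{3}; (3,5)→{3,5}; (4,2)→{1,2,3}. Safe: 4. Place at column 4.
Columns [1, 3, 5, 2, 4], r−c [0, -1, -2, 2, 1], r+c [2, 5, 8, 6, 9] are all distinct, so no two queens attack.

(1,1) (2,3) (3,5) (4,2) (5,4)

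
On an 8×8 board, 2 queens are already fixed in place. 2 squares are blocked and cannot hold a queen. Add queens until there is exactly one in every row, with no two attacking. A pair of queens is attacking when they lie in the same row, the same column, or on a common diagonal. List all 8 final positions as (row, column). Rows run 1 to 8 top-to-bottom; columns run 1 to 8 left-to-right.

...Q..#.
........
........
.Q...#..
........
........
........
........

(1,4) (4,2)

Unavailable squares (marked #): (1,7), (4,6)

(1,4) (2,7) (3,5) (4,2) (5,6) (6,1) (7,3) (8,8)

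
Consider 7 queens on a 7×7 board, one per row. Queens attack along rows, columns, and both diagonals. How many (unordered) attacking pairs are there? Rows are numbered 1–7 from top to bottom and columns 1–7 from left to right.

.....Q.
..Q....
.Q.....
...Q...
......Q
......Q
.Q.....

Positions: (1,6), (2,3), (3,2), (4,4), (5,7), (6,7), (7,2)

4

Same column: (3,2)–(7,2) (column 2); (5,7)–(6,7) (column 7).
Same diagonal: (2,3)–(3,2) (|2−3| = |3−2| = 1); (2,3)–(6,7) (|2−6| = |3−7| = 4).
Total attacking pairs: 4.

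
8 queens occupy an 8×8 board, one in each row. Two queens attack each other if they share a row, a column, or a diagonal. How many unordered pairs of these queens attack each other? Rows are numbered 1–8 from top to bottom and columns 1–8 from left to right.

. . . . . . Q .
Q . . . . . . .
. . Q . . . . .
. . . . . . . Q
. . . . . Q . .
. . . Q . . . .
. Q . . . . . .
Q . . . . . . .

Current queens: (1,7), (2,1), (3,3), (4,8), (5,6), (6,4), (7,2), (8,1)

2

Same column: (2,1)–(8,1) (column 1).
Same diagonal: (7,2)–(8,1) (|7−8| = |2−1| = 1).
Total attacking pairs: 2.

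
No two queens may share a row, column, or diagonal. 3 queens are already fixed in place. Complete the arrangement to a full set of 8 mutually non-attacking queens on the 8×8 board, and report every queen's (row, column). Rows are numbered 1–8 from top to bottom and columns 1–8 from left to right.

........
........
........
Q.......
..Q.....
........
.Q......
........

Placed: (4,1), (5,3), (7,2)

Row 1: attacked by (4,1)→{1,4}; (5,3)→{3,7}; (7,2)→{2,8}. Safe: 5, 6. Place at column 5.
Row 2: attacked by (1,5)→{4,5,6}; (4,1)→{1,3}; (5,3)→{3,6}; (7,2)→{2,7}. Safe: 8. Place at column 8.
Row 3: attacked by (1,5)→{3,5,7}; (2,8)→{7,8}; (4,1)→{1,2}; (5,3)→{1,3,5}; (7,2)→{2,6}. Safe: 4. Place at column 4.
Row 6: attacked by (1,5)→{5}; (2,8)→{4,8}; (3,4)→{1,4,7}; (4,1)→{1,3}; (5,3)→{2,3,4}; (7,2)→{1,2,3}. Safe: 6. Place at column 6.
Row 8: attacked by (1,5)→{5}; (2,8)→{2,8}; (3,4)→{4}; (4,1)→{1,5}; (5,3)→{3,6}; (6,6)→{4,6,8}; (7,2)→{1,2,3}. Safe: 7. Place at column 7.
Columns [5, 8, 4, 1, 3, 6, 2, 7], r−c [-4, -6, -1, 3, 2, 0, 5, 1], r+c [6, 10, 7, 5, 8, 12, 9, 15] are all distinct, so no two queens attack.

(1,5) (2,8) (3,4) (4,1) (5,3) (6,6) (7,2) (8,7)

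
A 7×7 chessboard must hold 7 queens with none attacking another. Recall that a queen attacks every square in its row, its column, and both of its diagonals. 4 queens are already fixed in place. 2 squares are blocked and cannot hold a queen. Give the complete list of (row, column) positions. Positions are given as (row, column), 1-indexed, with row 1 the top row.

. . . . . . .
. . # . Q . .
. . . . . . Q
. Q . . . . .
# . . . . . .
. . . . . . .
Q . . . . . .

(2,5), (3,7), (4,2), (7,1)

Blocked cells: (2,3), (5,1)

(1,3) (2,5) (3,7) (4,2) (5,4) (6,6) (7,1)

Row 1: attacked by (2,5)→{4,5,6}; (3,7)→{5,7}; (4,2)→{2,5}; (7,1)→{1,7}. Safe: 3. Place at column 3.
Row 5: attacked by (1,3)→{3,7}; (2,5)→{2,5}; (3,7)→{5,7}; (4,2)→{1,2,3}; (7,1)→{1,3}. Blocked: 1. Safe: 4, 6. Place at column 4.
Row 6: attacked by (1,3)→{3}; (2,5)→{1,5}; (3,7)→{4,7}; (4,2)→{2,4}; (5,4)→{3,4,5}; (7,1)→{1,2}. Safe: 6. Place at column 6.
Columns [3, 5, 7, 2, 4, 6, 1], r−c [-2, -3, -4, 2, 1, 0, 6], r+c [4, 7, 10, 6, 9, 12, 8] are all distinct, so no two queens attack.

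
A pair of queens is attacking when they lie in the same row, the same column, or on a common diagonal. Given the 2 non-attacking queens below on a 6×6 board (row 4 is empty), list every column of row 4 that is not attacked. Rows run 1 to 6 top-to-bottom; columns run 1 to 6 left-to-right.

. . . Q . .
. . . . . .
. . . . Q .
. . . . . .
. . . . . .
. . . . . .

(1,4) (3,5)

(1,4) attacks row 4 at column 4 and diagonals 1.
(3,5) attacks row 4 at column 5 and diagonals 4, 6.
Attacked columns: {1, 4, 5, 6}. Safe: {2, 3}.

columns 2, 3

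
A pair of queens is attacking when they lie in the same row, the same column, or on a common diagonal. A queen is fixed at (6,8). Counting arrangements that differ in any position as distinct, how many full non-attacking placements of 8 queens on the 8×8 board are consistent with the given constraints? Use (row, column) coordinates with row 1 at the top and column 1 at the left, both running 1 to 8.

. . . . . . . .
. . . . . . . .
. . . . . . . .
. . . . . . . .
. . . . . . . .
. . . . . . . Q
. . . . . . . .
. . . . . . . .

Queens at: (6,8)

16

Branch on row 1: col 1 → 0; col 2 → 3; col 4 → 4; col 5 → 4; col 6 → 4; col 7 → 1.
Sum: 0 + 3 + 4 + 4 + 4 + 1 = 16.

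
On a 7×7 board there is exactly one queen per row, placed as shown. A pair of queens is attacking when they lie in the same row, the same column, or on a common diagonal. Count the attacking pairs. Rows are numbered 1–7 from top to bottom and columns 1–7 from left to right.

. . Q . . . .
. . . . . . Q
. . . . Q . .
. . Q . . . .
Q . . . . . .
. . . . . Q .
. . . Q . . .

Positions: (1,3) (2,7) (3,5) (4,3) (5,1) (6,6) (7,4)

Same column: (1,3)–(4,3) (column 3).
Same diagonal: (1,3)–(3,5) (|1−3| = |3−5| = 2).
Total attacking pairs: 2.

2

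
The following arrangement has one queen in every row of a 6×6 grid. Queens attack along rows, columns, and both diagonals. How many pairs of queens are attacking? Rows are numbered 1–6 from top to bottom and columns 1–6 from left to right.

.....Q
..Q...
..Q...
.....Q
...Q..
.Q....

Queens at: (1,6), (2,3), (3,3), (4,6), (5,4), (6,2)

Same column: (1,6)–(4,6) (column 6); (2,3)–(3,3) (column 3).
Total attacking pairs: 2.

2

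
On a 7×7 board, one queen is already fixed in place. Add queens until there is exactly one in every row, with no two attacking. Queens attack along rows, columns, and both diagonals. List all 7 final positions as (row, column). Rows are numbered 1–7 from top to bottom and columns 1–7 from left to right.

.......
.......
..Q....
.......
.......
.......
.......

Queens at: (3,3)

Row 1: attacked by (3,3)→{1,3,5}. Safe: 2, 4, 6, 7. Place at column 2.
Row 2: attacked by (1,2)→{1,2,3}; (3,3)→{2,3,4}. Safe: 5, 6, 7. Place at column 6.
Row 4: attacked by (1,2)→{2,5}; (2,6)→{4,6}; (3,3)→{2,3,4}. Safe: 1, 7. Place at column 7.
Row 5: attacked by (1,2)→{2,6}; (2,6)→{3,6}; (3,3)→{1,3,5}; (4,7)→{6,7}. Safe: 4. Place at column 4.
Row 6: attacked by (1,2)→{2,7}; (2,6)→{2,6}; (3,3)→{3,6}; (4,7)→{5,7}; (5,4)→{3,4,5}. Safe: 1. Place at column 1.
Row 7: attacked by (1,2)→{2}; (2,6)→{1,6}; (3,3)→{3,7}; (4,7)→{4,7}; (5,4)→{2,4,6}; (6,1)→{1,2}. Safe: 5. Place at column 5.
Columns [2, 6, 3, 7, 4, 1, 5], r−c [-1, -4, 0, -3, 1, 5, 2], r+c [3, 8, 6, 11, 9, 7, 12] are all distinct, so no two queens attack.

(1,2) (2,6) (3,3) (4,7) (5,4) (6,1) (7,5)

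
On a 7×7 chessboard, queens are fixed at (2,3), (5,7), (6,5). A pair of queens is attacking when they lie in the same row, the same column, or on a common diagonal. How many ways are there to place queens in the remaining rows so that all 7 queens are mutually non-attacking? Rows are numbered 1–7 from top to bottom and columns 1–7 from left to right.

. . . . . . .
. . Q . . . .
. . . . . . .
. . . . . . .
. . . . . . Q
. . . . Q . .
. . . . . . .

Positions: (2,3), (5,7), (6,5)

1

Branch on row 1: col 1 → 0; col 6 → 1.
Sum: 0 + 1 = 1.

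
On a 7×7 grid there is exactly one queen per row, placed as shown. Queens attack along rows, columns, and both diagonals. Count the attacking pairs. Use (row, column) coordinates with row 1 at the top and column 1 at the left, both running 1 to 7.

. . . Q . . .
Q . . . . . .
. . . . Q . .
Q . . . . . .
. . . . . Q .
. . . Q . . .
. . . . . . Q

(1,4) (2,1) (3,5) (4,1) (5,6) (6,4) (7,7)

3

Same column: (1,4)–(6,4) (column 4); (2,1)–(4,1) (column 1).
Same diagonal: (1,4)–(4,1) (|1−4| = |4−1| = 3).
Total attacking pairs: 3.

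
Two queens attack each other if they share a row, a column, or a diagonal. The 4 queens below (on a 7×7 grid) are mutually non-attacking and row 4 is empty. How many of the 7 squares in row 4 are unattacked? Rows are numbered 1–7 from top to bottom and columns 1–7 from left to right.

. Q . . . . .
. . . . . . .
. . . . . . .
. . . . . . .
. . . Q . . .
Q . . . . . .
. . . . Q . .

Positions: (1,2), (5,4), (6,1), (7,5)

(1,2) attacks row 4 at column 2 and diagonals 5.
(5,4) attacks row 4 at column 4 and diagonals 3, 5.
(6,1) attacks row 4 at column 1 and diagonals 3.
(7,5) attacks row 4 at column 5 and diagonals 2.
Attacked columns: {1, 2, 3, 4, 5}. Safe: {6, 7}.

2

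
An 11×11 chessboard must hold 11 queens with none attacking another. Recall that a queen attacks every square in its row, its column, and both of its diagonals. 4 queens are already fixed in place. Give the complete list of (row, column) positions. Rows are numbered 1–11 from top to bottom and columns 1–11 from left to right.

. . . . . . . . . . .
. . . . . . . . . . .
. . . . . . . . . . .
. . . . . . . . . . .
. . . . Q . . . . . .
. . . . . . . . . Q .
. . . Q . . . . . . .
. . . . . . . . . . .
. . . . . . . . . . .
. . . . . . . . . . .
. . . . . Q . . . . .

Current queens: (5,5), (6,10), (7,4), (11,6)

(1,8) (2,3) (3,1) (4,9) (5,5) (6,10) (7,4) (8,7) (9,11) (10,2) (11,6)

Row 1: attacked by (5,5)→{1,5,9}; (6,10)→{5,10}; (7,4)→{4,10}; (11,6)→{6}. Safe: 2, 3, 7, 8, 11. Place at column 8.
Row 2: attacked by (1,8)→{7,8,9}; (5,5)→{2,5,8}; (6,10)→{6,10}; (7,4)→{4,9}; (11,6)→{6}. Safe: 1, 3, 11. Place at column 3.
Row 3: attacked by (1,8)→{6,8,10}; (2,3)→{2,3,4}; (5,5)→{3,5,7}; (6,10)→{7,10}; (7,4)→{4,8}; (11,6)→{6}. Safe: 1, 9, 11. Place at column 1.
Row 4: attacked by (1,8)→{5,8,11}; (2,3)→{1,3,5}; (3,1)→{1,2}; (5,5)→{4,5,6}; (6,10)→{8,10}; (7,4)→{1,4,7}; (11,6)→{6}. Safe: 9. Place at column 9.
Row 8: attacked by (1,8)→{1,8}; (2,3)→{3,9}; (3,1)→{1,6}; (4,9)→{5,9}; (5,5)→{2,5,8}; (6,10)→{8,10}; (7,4)→{3,4,5}; (11,6)→{3,6,9}. Safe: 7, 11. Place at column 7.
Row 9: attacked by (1,8)→{8}; (2,3)→{3,10}; (3,1)→{1,7}; (4,9)→{4,9}; (5,5)→{1,5,9}; (6,10)→{7,10}; (7,4)→{2,4,6}; (8,7)→{6,7,8}; (11,6)→{4,6,8}. Safe: 11. Place at column 11.
Row 10: attacked by (1,8)→{8}; (2,3)→{3,11}; (3,1)→{1,8}; (4,9)→{3,9}; (5,5)→{5,10}; (6,10)→{6,10}; (7,4)→{1,4,7}; (8,7)→{5,7,9}; (9,11)→{10,11}; (11,6)→{5,6,7}. Safe: 2. Place at column 2.
Columns [8, 3, 1, 9, 5, 10, 4, 7, 11, 2, 6], r−c [-7, -1, 2, -5, 0, -4, 3, 1, -2, 8, 5], r+c [9, 5, 4, 13, 10, 16, 11, 15, 20, 12, 17] are all distinct, so no two queens attack.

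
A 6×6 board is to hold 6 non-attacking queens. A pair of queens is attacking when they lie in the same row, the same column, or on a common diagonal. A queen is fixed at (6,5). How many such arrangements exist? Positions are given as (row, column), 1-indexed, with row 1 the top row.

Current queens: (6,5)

Branch on row 1: col 1 → 0; col 2 → 1; col 3 → 0; col 4 → 0; col 6 → 0.
Sum: 0 + 1 + 0 + 0 + 0 = 1.

1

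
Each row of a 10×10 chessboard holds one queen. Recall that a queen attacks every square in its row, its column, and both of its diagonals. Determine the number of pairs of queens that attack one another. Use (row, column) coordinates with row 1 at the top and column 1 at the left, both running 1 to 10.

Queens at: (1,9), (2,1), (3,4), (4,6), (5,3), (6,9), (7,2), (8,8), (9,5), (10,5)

5

Same column: (1,9)–(6,9) (column 9); (9,5)–(10,5) (column 5).
Same diagonal: (1,9)–(4,6) (|1−4| = |9−6| = 3); (6,9)–(10,5) (|6−10| = |9−5| = 4); (7,2)–(10,5) (|7−10| = |2−5| = 3).
Total attacking pairs: 5.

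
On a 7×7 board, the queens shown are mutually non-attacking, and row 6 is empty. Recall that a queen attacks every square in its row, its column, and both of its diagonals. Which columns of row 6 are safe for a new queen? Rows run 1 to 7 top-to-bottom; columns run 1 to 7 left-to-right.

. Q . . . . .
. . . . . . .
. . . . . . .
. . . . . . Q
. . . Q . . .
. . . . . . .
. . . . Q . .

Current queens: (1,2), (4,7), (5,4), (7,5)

columns 1

(1,2) attacks row 6 at column 2 and diagonals 7.
(4,7) attacks row 6 at column 7 and diagonals 5.
(5,4) attacks row 6 at column 4 and diagonals 3, 5.
(7,5) attacks row 6 at column 5 and diagonals 4, 6.
Attacked columns: {2, 3, 4, 5, 6, 7}. Safe: {1}.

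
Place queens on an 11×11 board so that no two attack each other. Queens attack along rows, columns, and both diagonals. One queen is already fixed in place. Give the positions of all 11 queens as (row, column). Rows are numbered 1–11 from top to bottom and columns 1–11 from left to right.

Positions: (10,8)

(1,1) (2,3) (3,5) (4,7) (5,9) (6,11) (7,2) (8,4) (9,6) (10,8) (11,10)

Row 1: attacked by (10,8)→{8}. Safe: 1, 2, 3, 4, 5, 6, 7, 9, 10, 11. Place at column 1.
Row 2: attacked by (1,1)→{1,2}; (10,8)→{8}. Safe: 3, 4, 5, 6, 7, 9, 10, 11. Place at column 3.
Row 3: attacked by (1,1)→{1,3}; (2,3)→{2,3,4}; (10,8)→{1,8}. Safe: 5, 6, 7, 9, 10, 11. Place at column 5.
Row 4: attacked by (1,1)→{1,4}; (2,3)→{1,3,5}; (3,5)→{4,5,6}; (10,8)→{2,8}. Safe: 7, 9, 10, 11. Place at column 7.
Row 5: attacked by (1,1)→{1,5}; (2,3)→{3,6}; (3,5)→{3,5,7}; (4,7)→{6,7,8}; (10,8)→{3,8}. Safe: 2, 4, 9, 10, 11. Place at column 9.
Row 6: attacked by (1,1)→{1,6}; (2,3)→{3,7}; (3,5)→{2,5,8}; (4,7)→{5,7,9}; (5,9)→{8,9,10}; (10,8)→{4,8}. Safe: 11. Place at column 11.
Row 7: attacked by (1,1)→{1,7}; (2,3)→{3,8}; (3,5)→{1,5,9}; (4,7)→{4,7,10}; (5,9)→{7,9,11}; (6,11)→{10,11}; (10,8)→{5,8,11}. Safe: 2, 6. Place at column 2.
Row 8: attacked by (1,1)→{1,8}; (2,3)→{3,9}; (3,5)→{5,10}; (4,7)→{3,7,11}; (5,9)→{6,9}; (6,11)→{9,11}; (7,2)→{1,2,3}; (10,8)→{6,8,10}. Safe: 4. Place at column 4.
Row 9: attacked by (1,1)→{1,9}; (2,3)→{3,10}; (3,5)→{5,11}; (4,7)→{2,7}; (5,9)→{5,9}; (6,11)→{8,11}; (7,2)→{2,4}; (8,4)→{3,4,5}; (10,8)→{7,8,9}. Safe: 6. Place at column 6.
Row 11: attacked by (1,1)→{1,11}; (2,3)→{3}; (3,5)→{5}; (4,7)→{7}; (5,9)→{3,9}; (6,11)→{6,11}; (7,2)→{2,6}; (8,4)→{1,4,7}; (9,6)→{4,6,8}; (10,8)→{7,8,9}. Safe: 10. Place at column 10.
Columns [1, 3, 5, 7, 9, 11, 2, 4, 6, 8, 10], r−c [0, -1, -2, -3, -4, -5, 5, 4, 3, 2, 1], r+c [2, 5, 8, 11, 14, 17, 9, 12, 15, 18, 21] are all distinct, so no two queens attack.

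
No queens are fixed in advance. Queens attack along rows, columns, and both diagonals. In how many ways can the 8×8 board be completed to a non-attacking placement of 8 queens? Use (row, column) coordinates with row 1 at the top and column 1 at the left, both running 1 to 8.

92

Branch on row 1: col 1 → 4; col 2 → 8; col 3 → 16; col 4 → 18; col 5 → 18; col 6 → 16; col 7 → 8; col 8 → 4.
Sum: 4 + 8 + 16 + 18 + 18 + 16 + 8 + 4 = 92.
(This is the classic 8-queens count.)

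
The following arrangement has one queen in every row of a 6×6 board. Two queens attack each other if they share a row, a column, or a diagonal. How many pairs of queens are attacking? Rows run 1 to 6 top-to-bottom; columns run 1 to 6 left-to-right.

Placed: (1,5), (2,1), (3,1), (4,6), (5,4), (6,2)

Same column: (2,1)–(3,1) (column 1).
Same diagonal: (2,1)–(5,4) (|2−5| = |1−4| = 3).
Total attacking pairs: 2.

2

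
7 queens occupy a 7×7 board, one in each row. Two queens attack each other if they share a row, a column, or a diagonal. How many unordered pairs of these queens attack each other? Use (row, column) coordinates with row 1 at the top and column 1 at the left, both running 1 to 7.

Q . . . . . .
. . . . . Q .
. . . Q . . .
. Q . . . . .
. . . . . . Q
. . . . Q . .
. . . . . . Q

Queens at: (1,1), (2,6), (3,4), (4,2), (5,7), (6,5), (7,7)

2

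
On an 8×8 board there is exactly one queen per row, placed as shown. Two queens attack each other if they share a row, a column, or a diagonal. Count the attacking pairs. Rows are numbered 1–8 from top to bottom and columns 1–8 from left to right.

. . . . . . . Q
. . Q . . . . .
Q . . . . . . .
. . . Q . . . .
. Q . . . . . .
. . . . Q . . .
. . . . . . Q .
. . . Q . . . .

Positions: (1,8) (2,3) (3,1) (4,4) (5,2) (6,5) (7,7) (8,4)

2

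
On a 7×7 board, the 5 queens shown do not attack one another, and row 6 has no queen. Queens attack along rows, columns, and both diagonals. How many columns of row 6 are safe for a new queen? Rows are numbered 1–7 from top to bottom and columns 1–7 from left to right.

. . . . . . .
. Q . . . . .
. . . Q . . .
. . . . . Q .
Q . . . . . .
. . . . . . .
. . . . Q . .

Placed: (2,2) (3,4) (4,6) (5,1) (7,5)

1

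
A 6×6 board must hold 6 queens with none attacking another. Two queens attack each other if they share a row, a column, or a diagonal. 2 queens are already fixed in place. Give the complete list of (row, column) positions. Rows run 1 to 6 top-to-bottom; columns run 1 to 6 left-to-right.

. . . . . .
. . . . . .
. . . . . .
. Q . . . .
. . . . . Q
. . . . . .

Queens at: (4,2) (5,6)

Row 1: attacked by (4,2)→{2,5}; (5,6)→{2,6}. Safe: 1, 3, 4. Place at column 4.
Row 2: attacked by (1,4)→{3,4,5}; (4,2)→{2,4}; (5,6)→{3,6}. Safe: 1. Place at column 1.
Row 3: attacked by (1,4)→{2,4,6}; (2,1)→{1,2}; (4,2)→{1,2,3}; (5,6)→{4,6}. Safe: 5. Place at column 5.
Row 6: attacked by (1,4)→{4}; (2,1)→{1,5}; (3,5)→{2,5}; (4,2)→{2,4}; (5,6)→{5,6}. Safe: 3. Place at column 3.
Columns [4, 1, 5, 2, 6, 3], r−c [-3, 1, -2, 2, -1, 3], r+c [5, 3, 8, 6, 11, 9] are all distinct, so no two queens attack.

(1,4) (2,1) (3,5) (4,2) (5,6) (6,3)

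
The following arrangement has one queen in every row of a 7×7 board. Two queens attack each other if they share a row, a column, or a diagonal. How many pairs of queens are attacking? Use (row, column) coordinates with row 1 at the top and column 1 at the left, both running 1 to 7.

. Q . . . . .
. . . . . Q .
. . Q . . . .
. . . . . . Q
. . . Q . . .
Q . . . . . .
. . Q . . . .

Same column: (3,3)–(7,3) (column 3).
Total attacking pairs: 1.

1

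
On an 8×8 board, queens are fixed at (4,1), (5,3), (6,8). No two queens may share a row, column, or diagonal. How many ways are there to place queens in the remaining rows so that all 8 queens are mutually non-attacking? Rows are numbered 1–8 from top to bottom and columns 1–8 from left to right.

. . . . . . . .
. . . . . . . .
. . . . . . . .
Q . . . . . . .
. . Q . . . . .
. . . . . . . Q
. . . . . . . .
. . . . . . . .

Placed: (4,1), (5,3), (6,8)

2

Branch on row 1: col 2 → 1; col 5 → 1; col 6 → 0.
Sum: 1 + 1 + 0 = 2.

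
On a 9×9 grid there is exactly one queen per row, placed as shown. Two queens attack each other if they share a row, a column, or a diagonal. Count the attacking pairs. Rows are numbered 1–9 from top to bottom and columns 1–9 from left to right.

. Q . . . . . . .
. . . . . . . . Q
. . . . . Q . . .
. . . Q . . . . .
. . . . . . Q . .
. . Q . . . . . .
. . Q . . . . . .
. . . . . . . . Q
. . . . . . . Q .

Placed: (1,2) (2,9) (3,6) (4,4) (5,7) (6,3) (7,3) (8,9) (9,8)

Same column: (2,9)–(8,9) (column 9); (6,3)–(7,3) (column 3).
Same diagonal: (1,2)–(8,9) (|1−8| = |2−9| = 7); (3,6)–(6,3) (|3−6| = |6−3| = 3); (8,9)–(9,8) (|8−9| = |9−8| = 1).
Total attacking pairs: 5.

5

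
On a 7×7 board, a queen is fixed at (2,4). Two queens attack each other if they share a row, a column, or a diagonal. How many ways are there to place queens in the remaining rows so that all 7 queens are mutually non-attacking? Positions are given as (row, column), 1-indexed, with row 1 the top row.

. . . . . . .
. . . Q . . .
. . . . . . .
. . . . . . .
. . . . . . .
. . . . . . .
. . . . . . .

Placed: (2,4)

6

Branch on row 1: col 1 → 1; col 2 → 2; col 6 → 2; col 7 → 1.
Sum: 1 + 2 + 2 + 1 = 6.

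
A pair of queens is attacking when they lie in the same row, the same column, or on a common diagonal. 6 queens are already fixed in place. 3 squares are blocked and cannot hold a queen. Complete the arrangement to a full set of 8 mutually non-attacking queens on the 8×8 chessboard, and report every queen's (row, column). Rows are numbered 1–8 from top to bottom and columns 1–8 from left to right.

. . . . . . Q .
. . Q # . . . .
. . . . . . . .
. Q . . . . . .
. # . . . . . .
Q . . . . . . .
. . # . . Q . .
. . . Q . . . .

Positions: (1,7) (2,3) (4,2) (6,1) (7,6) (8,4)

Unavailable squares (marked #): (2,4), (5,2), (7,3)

Row 3: attacked by (1,7)→{5,7}; (2,3)→{2,3,4}; (4,2)→{1,2,3}; (6,1)→{1,4}; (7,6)→{2,6}; (8,4)→{4}. Safe: 8. Place at column 8.
Row 5: attacked by (1,7)→{3,7}; (2,3)→{3,6}; (3,8)→{6,8}; (4,2)→{1,2,3}; (6,1)→{1,2}; (7,6)→{4,6,8}; (8,4)→{1,4,7}. Blocked: 2. Safe: 5. Place at column 5.
Columns [7, 3, 8, 2, 5, 1, 6, 4], r−c [-6, -1, -5, 2, 0, 5, 1, 4], r+c [8, 5, 11, 6, 10, 7, 13, 12] are all distinct, so no two queens attack.

(1,7) (2,3) (3,8) (4,2) (5,5) (6,1) (7,6) (8,4)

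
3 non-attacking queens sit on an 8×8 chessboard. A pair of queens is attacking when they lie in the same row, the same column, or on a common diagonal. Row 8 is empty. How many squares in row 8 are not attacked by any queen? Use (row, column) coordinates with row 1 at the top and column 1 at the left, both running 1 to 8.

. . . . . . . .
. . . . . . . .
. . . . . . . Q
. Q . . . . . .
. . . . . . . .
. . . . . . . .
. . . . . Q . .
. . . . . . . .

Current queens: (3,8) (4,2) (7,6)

2

(3,8) attacks row 8 at column 8 and diagonals 3.
(4,2) attacks row 8 at column 2 and diagonals 6.
(7,6) attacks row 8 at column 6 and diagonals 5, 7.
Attacked columns: {2, 3, 5, 6, 7, 8}. Safe: {1, 4}.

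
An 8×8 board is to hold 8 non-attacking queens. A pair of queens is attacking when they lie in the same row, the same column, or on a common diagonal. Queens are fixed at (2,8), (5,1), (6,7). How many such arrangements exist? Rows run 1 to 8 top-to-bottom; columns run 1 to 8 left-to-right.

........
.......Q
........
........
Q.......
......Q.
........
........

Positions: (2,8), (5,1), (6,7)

2

Branch on row 1: col 3 → 0; col 4 → 1; col 6 → 1.
Sum: 0 + 1 + 1 = 2.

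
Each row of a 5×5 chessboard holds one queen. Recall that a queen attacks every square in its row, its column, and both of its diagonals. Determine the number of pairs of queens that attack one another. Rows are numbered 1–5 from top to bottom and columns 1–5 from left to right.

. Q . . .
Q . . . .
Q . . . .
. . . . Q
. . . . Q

4

Same column: (2,1)–(3,1) (column 1); (4,5)–(5,5) (column 5).
Same diagonal: (1,2)–(2,1) (|1−2| = |2−1| = 1); (1,2)–(4,5) (|1−4| = |2−5| = 3).
Total attacking pairs: 4.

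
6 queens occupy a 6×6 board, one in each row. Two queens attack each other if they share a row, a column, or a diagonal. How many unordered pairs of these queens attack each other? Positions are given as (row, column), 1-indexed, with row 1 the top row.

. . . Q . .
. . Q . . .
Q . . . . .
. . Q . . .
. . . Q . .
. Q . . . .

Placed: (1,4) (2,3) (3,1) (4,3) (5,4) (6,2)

Same column: (1,4)–(5,4) (column 4); (2,3)–(4,3) (column 3).
Same diagonal: (1,4)–(2,3) (|1−2| = |4−3| = 1); (4,3)–(5,4) (|4−5| = |3−4| = 1).
Total attacking pairs: 4.

4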